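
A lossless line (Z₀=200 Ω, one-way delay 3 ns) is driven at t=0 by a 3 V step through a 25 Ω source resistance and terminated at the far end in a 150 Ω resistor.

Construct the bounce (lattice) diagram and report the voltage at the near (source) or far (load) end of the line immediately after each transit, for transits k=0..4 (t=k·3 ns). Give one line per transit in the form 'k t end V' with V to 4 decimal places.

0 0 source 2.6667
1 3 load 2.2857
2 6 source 2.5820
3 9 load 2.5397
4 12 source 2.5726

Γ_L=-0.142857, Γ_S=-0.777778; launch V₁=3·200/225=2.666667
k=0 src: V=2.6667
k=1 load: inc=2.666667, refl=2.666667·-0.142857=-0.3810; V=0.000000+2.666667+-0.380952=2.2857
k=2 src: inc=-0.380952, refl=-0.380952·-0.777778=0.2963; V=2.666667+-0.380952+0.296296=2.5820
k=3 load: inc=0.296296, refl=0.296296·-0.142857=-0.0423; V=2.285714+0.296296+-0.042328=2.5397
k=4 src: inc=-0.042328, refl=-0.042328·-0.777778=0.0329; V=2.582011+-0.042328+0.032922=2.5726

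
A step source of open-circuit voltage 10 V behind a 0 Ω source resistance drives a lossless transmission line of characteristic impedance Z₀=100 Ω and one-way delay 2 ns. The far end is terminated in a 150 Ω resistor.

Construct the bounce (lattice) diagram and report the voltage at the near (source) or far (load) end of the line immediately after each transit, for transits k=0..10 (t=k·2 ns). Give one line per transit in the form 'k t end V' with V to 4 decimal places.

Γ_L=0.200000, Γ_S=-1.000000; launch V₁=10·100/100=10.000000
k=0 src: V=10.0000
k=1 load: inc=10.000000, refl=10.000000·0.200000=2.0000; V=0.000000+10.000000+2.000000=12.0000
k=2 src: inc=2.000000, refl=2.000000·-1.000000=-2.0000; V=10.000000+2.000000+-2.000000=10.0000
k=3 load: inc=-2.000000, refl=-2.000000·0.200000=-0.4000; V=12.000000+-2.000000+-0.400000=9.6000
k=4 src: inc=-0.400000, refl=-0.400000·-1.000000=0.4000; V=10.000000+-0.400000+0.400000=10.0000
k=5 load: inc=0.400000, refl=0.400000·0.200000=0.0800; V=9.600000+0.400000+0.080000=10.0800
k=6 src: inc=0.080000, refl=0.080000·-1.000000=-0.0800; V=10.000000+0.080000+-0.080000=10.0000
k=7 load: inc=-0.080000, refl=-0.080000·0.200000=-0.0160; V=10.080000+-0.080000+-0.016000=9.9840
k=8 src: inc=-0.016000, refl=-0.016000·-1.000000=0.0160; V=10.000000+-0.016000+0.016000=10.0000
k=9 load: inc=0.016000, refl=0.016000·0.200000=0.0032; V=9.984000+0.016000+0.003200=10.0032
k=10 src: inc=0.003200, refl=0.003200·-1.000000=-0.0032; V=10.000000+0.003200+-0.003200=10.0000

0 0 source 10.0000
1 2 load 12.0000
2 4 source 10.0000
3 6 load 9.6000
4 8 source 10.0000
5 10 load 10.0800
6 12 source 10.0000
7 14 load 9.9840
8 16 source 10.0000
9 18 load 10.0032
10 20 source 10.0000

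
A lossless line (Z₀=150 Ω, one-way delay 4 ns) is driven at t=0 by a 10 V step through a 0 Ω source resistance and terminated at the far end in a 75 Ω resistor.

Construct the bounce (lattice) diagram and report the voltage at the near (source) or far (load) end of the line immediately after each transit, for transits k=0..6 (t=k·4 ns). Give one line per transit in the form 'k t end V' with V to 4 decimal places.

Γ_L=-0.333333, Γ_S=-1.000000; launch V₁=10·150/150=10.000000
k=0 src: V=10.0000
k=1 load: inc=10.000000, refl=10.000000·-0.333333=-3.3333; V=0.000000+10.000000+-3.333333=6.6667
k=2 src: inc=-3.333333, refl=-3.333333·-1.000000=3.3333; V=10.000000+-3.333333+3.333333=10.0000
k=3 load: inc=3.333333, refl=3.333333·-0.333333=-1.1111; V=6.666667+3.333333+-1.111111=8.8889
k=4 src: inc=-1.111111, refl=-1.111111·-1.000000=1.1111; V=10.000000+-1.111111+1.111111=10.0000
k=5 load: inc=1.111111, refl=1.111111·-0.333333=-0.3704; V=8.888889+1.111111+-0.370370=9.6296
k=6 src: inc=-0.370370, refl=-0.370370·-1.000000=0.3704; V=10.000000+-0.370370+0.370370=10.0000

0 0 source 10.0000
1 4 load 6.6667
2 8 source 10.0000
3 12 load 8.8889
4 16 source 10.0000
5 20 load 9.6296
6 24 source 10.0000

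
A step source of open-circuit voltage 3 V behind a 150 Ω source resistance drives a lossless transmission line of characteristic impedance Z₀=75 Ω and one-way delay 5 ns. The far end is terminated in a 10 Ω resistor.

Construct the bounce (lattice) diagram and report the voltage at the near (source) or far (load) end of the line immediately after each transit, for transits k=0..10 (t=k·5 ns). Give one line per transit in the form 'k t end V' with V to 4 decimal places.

0 0 source 1.0000
1 5 load 0.2353
2 10 source -0.0196
3 15 load 0.1753
4 20 source 0.2403
5 25 load 0.1906
6 30 source 0.1740
7 35 load 0.1867
8 40 source 0.1909
9 45 load 0.1877
10 50 source 0.1866

Γ_L=-0.764706, Γ_S=0.333333; launch V₁=3·75/225=1.000000
k=0 src: V=1.0000
k=1 load: inc=1.000000, refl=1.000000·-0.764706=-0.7647; V=0.000000+1.000000+-0.764706=0.2353
k=2 src: inc=-0.764706, refl=-0.764706·0.333333=-0.2549; V=1.000000+-0.764706+-0.254902=-0.0196
k=3 load: inc=-0.254902, refl=-0.254902·-0.764706=0.1949; V=0.235294+-0.254902+0.194925=0.1753
k=4 src: inc=0.194925, refl=0.194925·0.333333=0.0650; V=-0.019608+0.194925+0.064975=0.2403
k=5 load: inc=0.064975, refl=0.064975·-0.764706=-0.0497; V=0.175317+0.064975+-0.049687=0.1906
k=6 src: inc=-0.049687, refl=-0.049687·0.333333=-0.0166; V=0.240292+-0.049687+-0.016562=0.1740
k=7 load: inc=-0.016562, refl=-0.016562·-0.764706=0.0127; V=0.190605+-0.016562+0.012665=0.1867
k=8 src: inc=0.012665, refl=0.012665·0.333333=0.0042; V=0.174043+0.012665+0.004222=0.1909
k=9 load: inc=0.004222, refl=0.004222·-0.764706=-0.0032; V=0.186708+0.004222+-0.003228=0.1877
k=10 src: inc=-0.003228, refl=-0.003228·0.333333=-0.0011; V=0.190930+-0.003228+-0.001076=0.1866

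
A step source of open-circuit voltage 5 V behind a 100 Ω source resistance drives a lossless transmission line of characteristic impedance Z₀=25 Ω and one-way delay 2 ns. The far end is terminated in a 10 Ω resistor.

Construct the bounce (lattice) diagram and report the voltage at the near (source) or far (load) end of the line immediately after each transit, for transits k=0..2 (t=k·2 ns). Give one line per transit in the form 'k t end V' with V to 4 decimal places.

0 0 source 1.0000
1 2 load 0.5714
2 4 source 0.3143

Γ_L=-0.428571, Γ_S=0.600000; launch V₁=5·25/125=1.000000
k=0 src: V=1.0000
k=1 load: inc=1.000000, refl=1.000000·-0.428571=-0.4286; V=0.000000+1.000000+-0.428571=0.5714
k=2 src: inc=-0.428571, refl=-0.428571·0.600000=-0.2571; V=1.000000+-0.428571+-0.257143=0.3143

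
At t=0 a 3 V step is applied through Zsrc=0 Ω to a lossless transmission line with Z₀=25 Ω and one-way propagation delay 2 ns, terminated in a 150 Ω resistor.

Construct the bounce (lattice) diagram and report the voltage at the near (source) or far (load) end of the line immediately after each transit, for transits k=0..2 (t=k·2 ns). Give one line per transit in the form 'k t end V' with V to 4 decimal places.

Γ_L=0.714286, Γ_S=-1.000000; launch V₁=3·25/25=3.000000
k=0 src: V=3.0000
k=1 load: inc=3.000000, refl=3.000000·0.714286=2.1429; V=0.000000+3.000000+2.142857=5.1429
k=2 src: inc=2.142857, refl=2.142857·-1.000000=-2.1429; V=3.000000+2.142857+-2.142857=3.0000

0 0 source 3.0000
1 2 load 5.1429
2 4 source 3.0000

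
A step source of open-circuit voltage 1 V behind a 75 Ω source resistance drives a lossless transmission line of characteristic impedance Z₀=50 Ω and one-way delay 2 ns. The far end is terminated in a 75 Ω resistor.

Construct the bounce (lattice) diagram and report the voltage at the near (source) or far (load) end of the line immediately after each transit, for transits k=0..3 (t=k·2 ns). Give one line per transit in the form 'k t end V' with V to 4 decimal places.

Γ_L=0.200000, Γ_S=0.200000; launch V₁=1·50/125=0.400000
k=0 src: V=0.4000
k=1 load: inc=0.400000, refl=0.400000·0.200000=0.0800; V=0.000000+0.400000+0.080000=0.4800
k=2 src: inc=0.080000, refl=0.080000·0.200000=0.0160; V=0.400000+0.080000+0.016000=0.4960
k=3 load: inc=0.016000, refl=0.016000·0.200000=0.0032; V=0.480000+0.016000+0.003200=0.4992

0 0 source 0.4000
1 2 load 0.4800
2 4 source 0.4960
3 6 load 0.4992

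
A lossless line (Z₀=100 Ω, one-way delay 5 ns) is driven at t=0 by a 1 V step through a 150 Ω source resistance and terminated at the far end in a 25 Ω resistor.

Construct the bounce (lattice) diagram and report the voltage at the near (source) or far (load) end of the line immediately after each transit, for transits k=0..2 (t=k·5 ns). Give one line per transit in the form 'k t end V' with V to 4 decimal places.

Γ_L=-0.600000, Γ_S=0.200000; launch V₁=1·100/250=0.400000
k=0 src: V=0.4000
k=1 load: inc=0.400000, refl=0.400000·-0.600000=-0.2400; V=0.000000+0.400000+-0.240000=0.1600
k=2 src: inc=-0.240000, refl=-0.240000·0.200000=-0.0480; V=0.400000+-0.240000+-0.048000=0.1120

0 0 source 0.4000
1 5 load 0.1600
2 10 source 0.1120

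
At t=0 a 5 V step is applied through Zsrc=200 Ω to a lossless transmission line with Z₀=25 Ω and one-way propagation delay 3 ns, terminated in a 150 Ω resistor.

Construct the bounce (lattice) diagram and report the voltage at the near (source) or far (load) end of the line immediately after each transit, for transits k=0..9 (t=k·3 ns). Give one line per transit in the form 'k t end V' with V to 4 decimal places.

Γ_L=0.714286, Γ_S=0.777778; launch V₁=5·25/225=0.555556
k=0 src: V=0.5556
k=1 load: inc=0.555556, refl=0.555556·0.714286=0.3968; V=0.000000+0.555556+0.396825=0.9524
k=2 src: inc=0.396825, refl=0.396825·0.777778=0.3086; V=0.555556+0.396825+0.308642=1.2610
k=3 load: inc=0.308642, refl=0.308642·0.714286=0.2205; V=0.952381+0.308642+0.220459=1.4815
k=4 src: inc=0.220459, refl=0.220459·0.777778=0.1715; V=1.261023+0.220459+0.171468=1.6529
k=5 load: inc=0.171468, refl=0.171468·0.714286=0.1225; V=1.481481+0.171468+0.122477=1.7754
k=6 src: inc=0.122477, refl=0.122477·0.777778=0.0953; V=1.652949+0.122477+0.095260=1.8707
k=7 load: inc=0.095260, refl=0.095260·0.714286=0.0680; V=1.775426+0.095260+0.068043=1.9387
k=8 src: inc=0.068043, refl=0.068043·0.777778=0.0529; V=1.870686+0.068043+0.052922=1.9917
k=9 load: inc=0.052922, refl=0.052922·0.714286=0.0378; V=1.938729+0.052922+0.037802=2.0295

0 0 source 0.5556
1 3 load 0.9524
2 6 source 1.2610
3 9 load 1.4815
4 12 source 1.6529
5 15 load 1.7754
6 18 source 1.8707
7 21 load 1.9387
8 24 source 1.9917
9 27 load 2.0295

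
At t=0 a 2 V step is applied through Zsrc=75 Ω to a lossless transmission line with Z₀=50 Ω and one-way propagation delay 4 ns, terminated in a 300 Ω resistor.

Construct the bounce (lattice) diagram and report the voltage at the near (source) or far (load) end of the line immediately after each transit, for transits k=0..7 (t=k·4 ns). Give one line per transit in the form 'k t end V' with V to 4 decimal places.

0 0 source 0.8000
1 4 load 1.3714
2 8 source 1.4857
3 12 load 1.5673
4 16 source 1.5837
5 20 load 1.5953
6 24 source 1.5977
7 28 load 1.5993

Γ_L=0.714286, Γ_S=0.200000; launch V₁=2·50/125=0.800000
k=0 src: V=0.8000
k=1 load: inc=0.800000, refl=0.800000·0.714286=0.5714; V=0.000000+0.800000+0.571429=1.3714
k=2 src: inc=0.571429, refl=0.571429·0.200000=0.1143; V=0.800000+0.571429+0.114286=1.4857
k=3 load: inc=0.114286, refl=0.114286·0.714286=0.0816; V=1.371429+0.114286+0.081633=1.5673
k=4 src: inc=0.081633, refl=0.081633·0.200000=0.0163; V=1.485714+0.081633+0.016327=1.5837
k=5 load: inc=0.016327, refl=0.016327·0.714286=0.0117; V=1.567347+0.016327+0.011662=1.5953
k=6 src: inc=0.011662, refl=0.011662·0.200000=0.0023; V=1.583673+0.011662+0.002332=1.5977
k=7 load: inc=0.002332, refl=0.002332·0.714286=0.0017; V=1.595335+0.002332+0.001666=1.5993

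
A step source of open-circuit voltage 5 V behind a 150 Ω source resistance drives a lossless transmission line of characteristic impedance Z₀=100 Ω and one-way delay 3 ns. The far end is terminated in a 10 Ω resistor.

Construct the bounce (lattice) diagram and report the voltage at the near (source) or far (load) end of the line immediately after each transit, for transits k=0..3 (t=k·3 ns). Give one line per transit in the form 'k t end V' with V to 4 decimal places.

0 0 source 2.0000
1 3 load 0.3636
2 6 source 0.0364
3 9 load 0.3041

Γ_L=-0.818182, Γ_S=0.200000; launch V₁=5·100/250=2.000000
k=0 src: V=2.0000
k=1 load: inc=2.000000, refl=2.000000·-0.818182=-1.6364; V=0.000000+2.000000+-1.636364=0.3636
k=2 src: inc=-1.636364, refl=-1.636364·0.200000=-0.3273; V=2.000000+-1.636364+-0.327273=0.0364
k=3 load: inc=-0.327273, refl=-0.327273·-0.818182=0.2678; V=0.363636+-0.327273+0.267769=0.3041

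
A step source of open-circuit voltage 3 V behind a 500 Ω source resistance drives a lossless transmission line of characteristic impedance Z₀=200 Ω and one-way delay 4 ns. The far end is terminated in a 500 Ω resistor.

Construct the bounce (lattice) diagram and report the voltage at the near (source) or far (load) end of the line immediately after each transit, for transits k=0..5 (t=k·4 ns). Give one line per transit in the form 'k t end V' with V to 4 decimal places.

Γ_L=0.428571, Γ_S=0.428571; launch V₁=3·200/700=0.857143
k=0 src: V=0.8571
k=1 load: inc=0.857143, refl=0.857143·0.428571=0.3673; V=0.000000+0.857143+0.367347=1.2245
k=2 src: inc=0.367347, refl=0.367347·0.428571=0.1574; V=0.857143+0.367347+0.157434=1.3819
k=3 load: inc=0.157434, refl=0.157434·0.428571=0.0675; V=1.224490+0.157434+0.067472=1.4494
k=4 src: inc=0.067472, refl=0.067472·0.428571=0.0289; V=1.381924+0.067472+0.028917=1.4783
k=5 load: inc=0.028917, refl=0.028917·0.428571=0.0124; V=1.449396+0.028917+0.012393=1.4907

0 0 source 0.8571
1 4 load 1.2245
2 8 source 1.3819
3 12 load 1.4494
4 16 source 1.4783
5 20 load 1.4907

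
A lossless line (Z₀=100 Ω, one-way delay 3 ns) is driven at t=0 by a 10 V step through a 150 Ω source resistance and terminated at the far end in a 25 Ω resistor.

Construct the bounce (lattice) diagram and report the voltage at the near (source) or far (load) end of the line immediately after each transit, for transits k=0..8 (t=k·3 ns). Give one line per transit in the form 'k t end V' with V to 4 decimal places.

Γ_L=-0.600000, Γ_S=0.200000; launch V₁=10·100/250=4.000000
k=0 src: V=4.0000
k=1 load: inc=4.000000, refl=4.000000·-0.600000=-2.4000; V=0.000000+4.000000+-2.400000=1.6000
k=2 src: inc=-2.400000, refl=-2.400000·0.200000=-0.4800; V=4.000000+-2.400000+-0.480000=1.1200
k=3 load: inc=-0.480000, refl=-0.480000·-0.600000=0.2880; V=1.600000+-0.480000+0.288000=1.4080
k=4 src: inc=0.288000, refl=0.288000·0.200000=0.0576; V=1.120000+0.288000+0.057600=1.4656
k=5 load: inc=0.057600, refl=0.057600·-0.600000=-0.0346; V=1.408000+0.057600+-0.034560=1.4310
k=6 src: inc=-0.034560, refl=-0.034560·0.200000=-0.0069; V=1.465600+-0.034560+-0.006912=1.4241
k=7 load: inc=-0.006912, refl=-0.006912·-0.600000=0.0041; V=1.431040+-0.006912+0.004147=1.4283
k=8 src: inc=0.004147, refl=0.004147·0.200000=0.0008; V=1.424128+0.004147+0.000829=1.4291

0 0 source 4.0000
1 3 load 1.6000
2 6 source 1.1200
3 9 load 1.4080
4 12 source 1.4656
5 15 load 1.4310
6 18 source 1.4241
7 21 load 1.4283
8 24 source 1.4291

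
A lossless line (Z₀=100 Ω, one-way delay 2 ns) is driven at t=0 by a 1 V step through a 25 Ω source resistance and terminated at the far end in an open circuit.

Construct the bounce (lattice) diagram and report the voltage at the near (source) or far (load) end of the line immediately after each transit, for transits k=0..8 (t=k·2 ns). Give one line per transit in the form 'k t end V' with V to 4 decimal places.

Γ_L=1.000000, Γ_S=-0.600000; launch V₁=1·100/125=0.800000
k=0 src: V=0.8000
k=1 load: inc=0.800000, refl=0.800000·1.000000=0.8000; V=0.000000+0.800000+0.800000=1.6000
k=2 src: inc=0.800000, refl=0.800000·-0.600000=-0.4800; V=0.800000+0.800000+-0.480000=1.1200
k=3 load: inc=-0.480000, refl=-0.480000·1.000000=-0.4800; V=1.600000+-0.480000+-0.480000=0.6400
k=4 src: inc=-0.480000, refl=-0.480000·-0.600000=0.2880; V=1.120000+-0.480000+0.288000=0.9280
k=5 load: inc=0.288000, refl=0.288000·1.000000=0.2880; V=0.640000+0.288000+0.288000=1.2160
k=6 src: inc=0.288000, refl=0.288000·-0.600000=-0.1728; V=0.928000+0.288000+-0.172800=1.0432
k=7 load: inc=-0.172800, refl=-0.172800·1.000000=-0.1728; V=1.216000+-0.172800+-0.172800=0.8704
k=8 src: inc=-0.172800, refl=-0.172800·-0.600000=0.1037; V=1.043200+-0.172800+0.103680=0.9741

0 0 source 0.8000
1 2 load 1.6000
2 4 source 1.1200
3 6 load 0.6400
4 8 source 0.9280
5 10 load 1.2160
6 12 source 1.0432
7 14 load 0.8704
8 16 source 0.9741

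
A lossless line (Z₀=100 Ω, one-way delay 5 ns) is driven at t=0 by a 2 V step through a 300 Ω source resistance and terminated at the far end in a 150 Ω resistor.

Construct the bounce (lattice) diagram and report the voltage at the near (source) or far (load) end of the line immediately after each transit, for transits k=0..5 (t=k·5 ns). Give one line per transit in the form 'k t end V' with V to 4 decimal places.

Γ_L=0.200000, Γ_S=0.500000; launch V₁=2·100/400=0.500000
k=0 src: V=0.5000
k=1 load: inc=0.500000, refl=0.500000·0.200000=0.1000; V=0.000000+0.500000+0.100000=0.6000
k=2 src: inc=0.100000, refl=0.100000·0.500000=0.0500; V=0.500000+0.100000+0.050000=0.6500
k=3 load: inc=0.050000, refl=0.050000·0.200000=0.0100; V=0.600000+0.050000+0.010000=0.6600
k=4 src: inc=0.010000, refl=0.010000·0.500000=0.0050; V=0.650000+0.010000+0.005000=0.6650
k=5 load: inc=0.005000, refl=0.005000·0.200000=0.0010; V=0.660000+0.005000+0.001000=0.6660

0 0 source 0.5000
1 5 load 0.6000
2 10 source 0.6500
3 15 load 0.6600
4 20 source 0.6650
5 25 load 0.6660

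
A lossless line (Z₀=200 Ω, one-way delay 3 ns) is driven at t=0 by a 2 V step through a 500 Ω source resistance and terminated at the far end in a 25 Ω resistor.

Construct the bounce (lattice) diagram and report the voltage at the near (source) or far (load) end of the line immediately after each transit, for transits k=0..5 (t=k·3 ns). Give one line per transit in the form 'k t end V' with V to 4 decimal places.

Γ_L=-0.777778, Γ_S=0.428571; launch V₁=2·200/700=0.571429
k=0 src: V=0.5714
k=1 load: inc=0.571429, refl=0.571429·-0.777778=-0.4444; V=0.000000+0.571429+-0.444444=0.1270
k=2 src: inc=-0.444444, refl=-0.444444·0.428571=-0.1905; V=0.571429+-0.444444+-0.190476=-0.0635
k=3 load: inc=-0.190476, refl=-0.190476·-0.777778=0.1481; V=0.126984+-0.190476+0.148148=0.0847
k=4 src: inc=0.148148, refl=0.148148·0.428571=0.0635; V=-0.063492+0.148148+0.063492=0.1481
k=5 load: inc=0.063492, refl=0.063492·-0.777778=-0.0494; V=0.084656+0.063492+-0.049383=0.0988

0 0 source 0.5714
1 3 load 0.1270
2 6 source -0.0635
3 9 load 0.0847
4 12 source 0.1481
5 15 load 0.0988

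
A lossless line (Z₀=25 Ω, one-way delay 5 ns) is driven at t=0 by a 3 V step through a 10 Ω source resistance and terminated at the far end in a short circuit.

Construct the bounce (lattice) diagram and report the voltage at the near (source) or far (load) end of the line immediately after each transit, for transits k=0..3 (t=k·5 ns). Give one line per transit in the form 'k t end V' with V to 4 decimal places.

Γ_L=-1.000000, Γ_S=-0.428571; launch V₁=3·25/35=2.142857
k=0 src: V=2.1429
k=1 load: inc=2.142857, refl=2.142857·-1.000000=-2.1429; V=0.000000+2.142857+-2.142857=0.0000
k=2 src: inc=-2.142857, refl=-2.142857·-0.428571=0.9184; V=2.142857+-2.142857+0.918367=0.9184
k=3 load: inc=0.918367, refl=0.918367·-1.000000=-0.9184; V=0.000000+0.918367+-0.918367=0.0000

0 0 source 2.1429
1 5 load 0.0000
2 10 source 0.9184
3 15 load 0.0000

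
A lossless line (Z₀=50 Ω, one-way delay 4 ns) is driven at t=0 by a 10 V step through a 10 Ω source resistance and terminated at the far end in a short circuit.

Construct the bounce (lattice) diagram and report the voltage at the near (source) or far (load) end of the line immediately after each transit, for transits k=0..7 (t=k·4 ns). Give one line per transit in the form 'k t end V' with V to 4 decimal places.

0 0 source 8.3333
1 4 load 0.0000
2 8 source 5.5556
3 12 load 0.0000
4 16 source 3.7037
5 20 load 0.0000
6 24 source 2.4691
7 28 load 0.0000

Γ_L=-1.000000, Γ_S=-0.666667; launch V₁=10·50/60=8.333333
k=0 src: V=8.3333
k=1 load: inc=8.333333, refl=8.333333·-1.000000=-8.3333; V=0.000000+8.333333+-8.333333=0.0000
k=2 src: inc=-8.333333, refl=-8.333333·-0.666667=5.5556; V=8.333333+-8.333333+5.555556=5.5556
k=3 load: inc=5.555556, refl=5.555556·-1.000000=-5.5556; V=0.000000+5.555556+-5.555556=0.0000
k=4 src: inc=-5.555556, refl=-5.555556·-0.666667=3.7037; V=5.555556+-5.555556+3.703704=3.7037
k=5 load: inc=3.703704, refl=3.703704·-1.000000=-3.7037; V=0.000000+3.703704+-3.703704=0.0000
k=6 src: inc=-3.703704, refl=-3.703704·-0.666667=2.4691; V=3.703704+-3.703704+2.469136=2.4691
k=7 load: inc=2.469136, refl=2.469136·-1.000000=-2.4691; V=0.000000+2.469136+-2.469136=0.0000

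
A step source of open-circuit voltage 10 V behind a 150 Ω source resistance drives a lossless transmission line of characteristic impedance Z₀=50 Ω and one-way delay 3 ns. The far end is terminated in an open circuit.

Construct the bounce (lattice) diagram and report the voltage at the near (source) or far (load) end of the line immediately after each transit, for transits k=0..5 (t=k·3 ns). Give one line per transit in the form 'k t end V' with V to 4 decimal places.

Γ_L=1.000000, Γ_S=0.500000; launch V₁=10·50/200=2.500000
k=0 src: V=2.5000
k=1 load: inc=2.500000, refl=2.500000·1.000000=2.5000; V=0.000000+2.500000+2.500000=5.0000
k=2 src: inc=2.500000, refl=2.500000·0.500000=1.2500; V=2.500000+2.500000+1.250000=6.2500
k=3 load: inc=1.250000, refl=1.250000·1.000000=1.2500; V=5.000000+1.250000+1.250000=7.5000
k=4 src: inc=1.250000, refl=1.250000·0.500000=0.6250; V=6.250000+1.250000+0.625000=8.1250
k=5 load: inc=0.625000, refl=0.625000·1.000000=0.6250; V=7.500000+0.625000+0.625000=8.7500

0 0 source 2.5000
1 3 load 5.0000
2 6 source 6.2500
3 9 load 7.5000
4 12 source 8.1250
5 15 load 8.7500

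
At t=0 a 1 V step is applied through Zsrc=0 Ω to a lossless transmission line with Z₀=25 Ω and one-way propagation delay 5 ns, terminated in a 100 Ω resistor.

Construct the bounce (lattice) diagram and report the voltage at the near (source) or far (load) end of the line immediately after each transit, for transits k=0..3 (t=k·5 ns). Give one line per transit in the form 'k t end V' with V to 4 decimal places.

Γ_L=0.600000, Γ_S=-1.000000; launch V₁=1·25/25=1.000000
k=0 src: V=1.0000
k=1 load: inc=1.000000, refl=1.000000·0.600000=0.6000; V=0.000000+1.000000+0.600000=1.6000
k=2 src: inc=0.600000, refl=0.600000·-1.000000=-0.6000; V=1.000000+0.600000+-0.600000=1.0000
k=3 load: inc=-0.600000, refl=-0.600000·0.600000=-0.3600; V=1.600000+-0.600000+-0.360000=0.6400

0 0 source 1.0000
1 5 load 1.6000
2 10 source 1.0000
3 15 load 0.6400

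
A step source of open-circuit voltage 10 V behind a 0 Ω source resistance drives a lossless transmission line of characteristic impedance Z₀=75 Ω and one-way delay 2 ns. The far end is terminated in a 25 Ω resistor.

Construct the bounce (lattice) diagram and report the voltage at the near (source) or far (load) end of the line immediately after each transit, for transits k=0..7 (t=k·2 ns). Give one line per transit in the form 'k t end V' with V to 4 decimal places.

0 0 source 10.0000
1 2 load 5.0000
2 4 source 10.0000
3 6 load 7.5000
4 8 source 10.0000
5 10 load 8.7500
6 12 source 10.0000
7 14 load 9.3750

Γ_L=-0.500000, Γ_S=-1.000000; launch V₁=10·75/75=10.000000
k=0 src: V=10.0000
k=1 load: inc=10.000000, refl=10.000000·-0.500000=-5.0000; V=0.000000+10.000000+-5.000000=5.0000
k=2 src: inc=-5.000000, refl=-5.000000·-1.000000=5.0000; V=10.000000+-5.000000+5.000000=10.0000
k=3 load: inc=5.000000, refl=5.000000·-0.500000=-2.5000; V=5.000000+5.000000+-2.500000=7.5000
k=4 src: inc=-2.500000, refl=-2.500000·-1.000000=2.5000; V=10.000000+-2.500000+2.500000=10.0000
k=5 load: inc=2.500000, refl=2.500000·-0.500000=-1.2500; V=7.500000+2.500000+-1.250000=8.7500
k=6 src: inc=-1.250000, refl=-1.250000·-1.000000=1.2500; V=10.000000+-1.250000+1.250000=10.0000
k=7 load: inc=1.250000, refl=1.250000·-0.500000=-0.6250; V=8.750000+1.250000+-0.625000=9.3750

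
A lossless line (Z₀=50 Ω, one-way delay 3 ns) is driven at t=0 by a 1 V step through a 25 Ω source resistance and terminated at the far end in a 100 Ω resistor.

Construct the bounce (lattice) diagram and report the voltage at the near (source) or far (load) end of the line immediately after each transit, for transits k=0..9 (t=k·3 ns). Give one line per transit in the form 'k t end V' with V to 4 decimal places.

Γ_L=0.333333, Γ_S=-0.333333; launch V₁=1·50/75=0.666667
k=0 src: V=0.6667
k=1 load: inc=0.666667, refl=0.666667·0.333333=0.2222; V=0.000000+0.666667+0.222222=0.8889
k=2 src: inc=0.222222, refl=0.222222·-0.333333=-0.0741; V=0.666667+0.222222+-0.074074=0.8148
k=3 load: inc=-0.074074, refl=-0.074074·0.333333=-0.0247; V=0.888889+-0.074074+-0.024691=0.7901
k=4 src: inc=-0.024691, refl=-0.024691·-0.333333=0.0082; V=0.814815+-0.024691+0.008230=0.7984
k=5 load: inc=0.008230, refl=0.008230·0.333333=0.0027; V=0.790123+0.008230+0.002743=0.8011
k=6 src: inc=0.002743, refl=0.002743·-0.333333=-0.0009; V=0.798354+0.002743+-0.000914=0.8002
k=7 load: inc=-0.000914, refl=-0.000914·0.333333=-0.0003; V=0.801097+-0.000914+-0.000305=0.7999
k=8 src: inc=-0.000305, refl=-0.000305·-0.333333=0.0001; V=0.800183+-0.000305+0.000102=0.8000
k=9 load: inc=0.000102, refl=0.000102·0.333333=0.0000; V=0.799878+0.000102+0.000034=0.8000

0 0 source 0.6667
1 3 load 0.8889
2 6 source 0.8148
3 9 load 0.7901
4 12 source 0.7984
5 15 load 0.8011
6 18 source 0.8002
7 21 load 0.7999
8 24 source 0.8000
9 27 load 0.8000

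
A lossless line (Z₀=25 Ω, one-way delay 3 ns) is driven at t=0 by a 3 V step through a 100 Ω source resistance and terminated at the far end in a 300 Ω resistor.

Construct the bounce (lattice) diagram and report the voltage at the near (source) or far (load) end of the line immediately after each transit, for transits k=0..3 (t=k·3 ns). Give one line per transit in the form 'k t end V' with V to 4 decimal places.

0 0 source 0.6000
1 3 load 1.1077
2 6 source 1.4123
3 9 load 1.6701

Γ_L=0.846154, Γ_S=0.600000; launch V₁=3·25/125=0.600000
k=0 src: V=0.6000
k=1 load: inc=0.600000, refl=0.600000·0.846154=0.5077; V=0.000000+0.600000+0.507692=1.1077
k=2 src: inc=0.507692, refl=0.507692·0.600000=0.3046; V=0.600000+0.507692+0.304615=1.4123
k=3 load: inc=0.304615, refl=0.304615·0.846154=0.2578; V=1.107692+0.304615+0.257751=1.6701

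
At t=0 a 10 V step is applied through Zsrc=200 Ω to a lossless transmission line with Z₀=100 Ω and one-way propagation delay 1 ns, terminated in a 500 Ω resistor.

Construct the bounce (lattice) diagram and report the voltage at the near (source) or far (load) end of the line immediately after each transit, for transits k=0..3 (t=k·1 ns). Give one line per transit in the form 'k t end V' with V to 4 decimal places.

Γ_L=0.666667, Γ_S=0.333333; launch V₁=10·100/300=3.333333
k=0 src: V=3.3333
k=1 load: inc=3.333333, refl=3.333333·0.666667=2.2222; V=0.000000+3.333333+2.222222=5.5556
k=2 src: inc=2.222222, refl=2.222222·0.333333=0.7407; V=3.333333+2.222222+0.740741=6.2963
k=3 load: inc=0.740741, refl=0.740741·0.666667=0.4938; V=5.555556+0.740741+0.493827=6.7901

0 0 source 3.3333
1 1 load 5.5556
2 2 source 6.2963
3 3 load 6.7901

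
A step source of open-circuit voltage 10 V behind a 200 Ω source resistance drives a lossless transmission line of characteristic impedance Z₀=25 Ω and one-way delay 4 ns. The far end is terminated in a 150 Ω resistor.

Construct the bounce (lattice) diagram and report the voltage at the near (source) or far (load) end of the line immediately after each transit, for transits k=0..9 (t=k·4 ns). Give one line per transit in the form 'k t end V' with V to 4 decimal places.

Γ_L=0.714286, Γ_S=0.777778; launch V₁=10·25/225=1.111111
k=0 src: V=1.1111
k=1 load: inc=1.111111, refl=1.111111·0.714286=0.7937; V=0.000000+1.111111+0.793651=1.9048
k=2 src: inc=0.793651, refl=0.793651·0.777778=0.6173; V=1.111111+0.793651+0.617284=2.5220
k=3 load: inc=0.617284, refl=0.617284·0.714286=0.4409; V=1.904762+0.617284+0.440917=2.9630
k=4 src: inc=0.440917, refl=0.440917·0.777778=0.3429; V=2.522046+0.440917+0.342936=3.3059
k=5 load: inc=0.342936, refl=0.342936·0.714286=0.2450; V=2.962963+0.342936+0.244954=3.5509
k=6 src: inc=0.244954, refl=0.244954·0.777778=0.1905; V=3.305898+0.244954+0.190520=3.7414
k=7 load: inc=0.190520, refl=0.190520·0.714286=0.1361; V=3.550852+0.190520+0.136086=3.8775
k=8 src: inc=0.136086, refl=0.136086·0.777778=0.1058; V=3.741372+0.136086+0.105844=3.9833
k=9 load: inc=0.105844, refl=0.105844·0.714286=0.0756; V=3.877458+0.105844+0.075603=4.0589

0 0 source 1.1111
1 4 load 1.9048
2 8 source 2.5220
3 12 load 2.9630
4 16 source 3.3059
5 20 load 3.5509
6 24 source 3.7414
7 28 load 3.8775
8 32 source 3.9833
9 36 load 4.0589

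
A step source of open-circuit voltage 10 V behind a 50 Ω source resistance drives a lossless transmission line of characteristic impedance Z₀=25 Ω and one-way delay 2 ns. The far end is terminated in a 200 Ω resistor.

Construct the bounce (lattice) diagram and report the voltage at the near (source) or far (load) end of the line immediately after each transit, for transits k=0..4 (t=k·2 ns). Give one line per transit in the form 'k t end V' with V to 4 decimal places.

0 0 source 3.3333
1 2 load 5.9259
2 4 source 6.7901
3 6 load 7.4623
4 8 source 7.6863

Γ_L=0.777778, Γ_S=0.333333; launch V₁=10·25/75=3.333333
k=0 src: V=3.3333
k=1 load: inc=3.333333, refl=3.333333·0.777778=2.5926; V=0.000000+3.333333+2.592593=5.9259
k=2 src: inc=2.592593, refl=2.592593·0.333333=0.8642; V=3.333333+2.592593+0.864198=6.7901
k=3 load: inc=0.864198, refl=0.864198·0.777778=0.6722; V=5.925926+0.864198+0.672154=7.4623
k=4 src: inc=0.672154, refl=0.672154·0.333333=0.2241; V=6.790123+0.672154+0.224051=7.6863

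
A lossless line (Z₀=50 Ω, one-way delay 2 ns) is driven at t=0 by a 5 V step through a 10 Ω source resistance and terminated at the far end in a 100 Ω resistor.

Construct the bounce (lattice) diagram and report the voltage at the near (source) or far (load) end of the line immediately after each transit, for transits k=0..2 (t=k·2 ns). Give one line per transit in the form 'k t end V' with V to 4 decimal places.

0 0 source 4.1667
1 2 load 5.5556
2 4 source 4.6296

Γ_L=0.333333, Γ_S=-0.666667; launch V₁=5·50/60=4.166667
k=0 src: V=4.1667
k=1 load: inc=4.166667, refl=4.166667·0.333333=1.3889; V=0.000000+4.166667+1.388889=5.5556
k=2 src: inc=1.388889, refl=1.388889·-0.666667=-0.9259; V=4.166667+1.388889+-0.925926=4.6296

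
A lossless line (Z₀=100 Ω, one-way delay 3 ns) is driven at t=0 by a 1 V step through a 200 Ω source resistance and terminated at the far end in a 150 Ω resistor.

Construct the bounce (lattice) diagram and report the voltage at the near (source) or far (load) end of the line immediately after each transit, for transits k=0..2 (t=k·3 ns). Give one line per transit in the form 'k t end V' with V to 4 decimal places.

Γ_L=0.200000, Γ_S=0.333333; launch V₁=1·100/300=0.333333
k=0 src: V=0.3333
k=1 load: inc=0.333333, refl=0.333333·0.200000=0.0667; V=0.000000+0.333333+0.066667=0.4000
k=2 src: inc=0.066667, refl=0.066667·0.333333=0.0222; V=0.333333+0.066667+0.022222=0.4222

0 0 source 0.3333
1 3 load 0.4000
2 6 source 0.4222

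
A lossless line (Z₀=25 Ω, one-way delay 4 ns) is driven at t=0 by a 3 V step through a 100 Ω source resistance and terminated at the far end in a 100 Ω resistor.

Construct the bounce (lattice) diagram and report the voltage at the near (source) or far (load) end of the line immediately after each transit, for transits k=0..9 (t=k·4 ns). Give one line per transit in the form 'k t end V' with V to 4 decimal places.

Γ_L=0.600000, Γ_S=0.600000; launch V₁=3·25/125=0.600000
k=0 src: V=0.6000
k=1 load: inc=0.600000, refl=0.600000·0.600000=0.3600; V=0.000000+0.600000+0.360000=0.9600
k=2 src: inc=0.360000, refl=0.360000·0.600000=0.2160; V=0.600000+0.360000+0.216000=1.1760
k=3 load: inc=0.216000, refl=0.216000·0.600000=0.1296; V=0.960000+0.216000+0.129600=1.3056
k=4 src: inc=0.129600, refl=0.129600·0.600000=0.0778; V=1.176000+0.129600+0.077760=1.3834
k=5 load: inc=0.077760, refl=0.077760·0.600000=0.0467; V=1.305600+0.077760+0.046656=1.4300
k=6 src: inc=0.046656, refl=0.046656·0.600000=0.0280; V=1.383360+0.046656+0.027994=1.4580
k=7 load: inc=0.027994, refl=0.027994·0.600000=0.0168; V=1.430016+0.027994+0.016796=1.4748
k=8 src: inc=0.016796, refl=0.016796·0.600000=0.0101; V=1.458010+0.016796+0.010078=1.4849
k=9 load: inc=0.010078, refl=0.010078·0.600000=0.0060; V=1.474806+0.010078+0.006047=1.4909

0 0 source 0.6000
1 4 load 0.9600
2 8 source 1.1760
3 12 load 1.3056
4 16 source 1.3834
5 20 load 1.4300
6 24 source 1.4580
7 28 load 1.4748
8 32 source 1.4849
9 36 load 1.4909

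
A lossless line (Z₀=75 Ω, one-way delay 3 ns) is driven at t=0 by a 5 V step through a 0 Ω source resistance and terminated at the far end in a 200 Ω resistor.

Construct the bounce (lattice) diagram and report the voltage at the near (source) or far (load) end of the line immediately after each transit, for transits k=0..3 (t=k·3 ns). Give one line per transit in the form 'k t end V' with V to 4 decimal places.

Γ_L=0.454545, Γ_S=-1.000000; launch V₁=5·75/75=5.000000
k=0 src: V=5.0000
k=1 load: inc=5.000000, refl=5.000000·0.454545=2.2727; V=0.000000+5.000000+2.272727=7.2727
k=2 src: inc=2.272727, refl=2.272727·-1.000000=-2.2727; V=5.000000+2.272727+-2.272727=5.0000
k=3 load: inc=-2.272727, refl=-2.272727·0.454545=-1.0331; V=7.272727+-2.272727+-1.033058=3.9669

0 0 source 5.0000
1 3 load 7.2727
2 6 source 5.0000
3 9 load 3.9669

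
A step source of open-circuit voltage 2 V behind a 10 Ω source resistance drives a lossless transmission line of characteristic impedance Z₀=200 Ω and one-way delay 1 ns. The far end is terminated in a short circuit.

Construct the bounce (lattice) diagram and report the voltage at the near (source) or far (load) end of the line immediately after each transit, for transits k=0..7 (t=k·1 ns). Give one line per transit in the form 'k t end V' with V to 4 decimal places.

Γ_L=-1.000000, Γ_S=-0.904762; launch V₁=2·200/210=1.904762
k=0 src: V=1.9048
k=1 load: inc=1.904762, refl=1.904762·-1.000000=-1.9048; V=0.000000+1.904762+-1.904762=0.0000
k=2 src: inc=-1.904762, refl=-1.904762·-0.904762=1.7234; V=1.904762+-1.904762+1.723356=1.7234
k=3 load: inc=1.723356, refl=1.723356·-1.000000=-1.7234; V=0.000000+1.723356+-1.723356=0.0000
k=4 src: inc=-1.723356, refl=-1.723356·-0.904762=1.5592; V=1.723356+-1.723356+1.559227=1.5592
k=5 load: inc=1.559227, refl=1.559227·-1.000000=-1.5592; V=0.000000+1.559227+-1.559227=0.0000
k=6 src: inc=-1.559227, refl=-1.559227·-0.904762=1.4107; V=1.559227+-1.559227+1.410729=1.4107
k=7 load: inc=1.410729, refl=1.410729·-1.000000=-1.4107; V=0.000000+1.410729+-1.410729=0.0000

0 0 source 1.9048
1 1 load 0.0000
2 2 source 1.7234
3 3 load 0.0000
4 4 source 1.5592
5 5 load 0.0000
6 6 source 1.4107
7 7 load 0.0000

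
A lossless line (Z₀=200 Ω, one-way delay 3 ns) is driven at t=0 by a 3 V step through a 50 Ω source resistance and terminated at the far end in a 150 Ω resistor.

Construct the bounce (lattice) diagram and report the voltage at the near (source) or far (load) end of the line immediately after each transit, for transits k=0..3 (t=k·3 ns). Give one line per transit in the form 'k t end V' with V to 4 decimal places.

Γ_L=-0.142857, Γ_S=-0.600000; launch V₁=3·200/250=2.400000
k=0 src: V=2.4000
k=1 load: inc=2.400000, refl=2.400000·-0.142857=-0.3429; V=0.000000+2.400000+-0.342857=2.0571
k=2 src: inc=-0.342857, refl=-0.342857·-0.600000=0.2057; V=2.400000+-0.342857+0.205714=2.2629
k=3 load: inc=0.205714, refl=0.205714·-0.142857=-0.0294; V=2.057143+0.205714+-0.029388=2.2335

0 0 source 2.4000
1 3 load 2.0571
2 6 source 2.2629
3 9 load 2.2335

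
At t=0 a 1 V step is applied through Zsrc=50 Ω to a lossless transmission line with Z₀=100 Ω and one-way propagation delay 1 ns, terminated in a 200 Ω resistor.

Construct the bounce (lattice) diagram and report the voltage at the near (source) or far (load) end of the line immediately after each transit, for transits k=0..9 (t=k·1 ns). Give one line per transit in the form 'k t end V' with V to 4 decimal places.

Γ_L=0.333333, Γ_S=-0.333333; launch V₁=1·100/150=0.666667
k=0 src: V=0.6667
k=1 load: inc=0.666667, refl=0.666667·0.333333=0.2222; V=0.000000+0.666667+0.222222=0.8889
k=2 src: inc=0.222222, refl=0.222222·-0.333333=-0.0741; V=0.666667+0.222222+-0.074074=0.8148
k=3 load: inc=-0.074074, refl=-0.074074·0.333333=-0.0247; V=0.888889+-0.074074+-0.024691=0.7901
k=4 src: inc=-0.024691, refl=-0.024691·-0.333333=0.0082; V=0.814815+-0.024691+0.008230=0.7984
k=5 load: inc=0.008230, refl=0.008230·0.333333=0.0027; V=0.790123+0.008230+0.002743=0.8011
k=6 src: inc=0.002743, refl=0.002743·-0.333333=-0.0009; V=0.798354+0.002743+-0.000914=0.8002
k=7 load: inc=-0.000914, refl=-0.000914·0.333333=-0.0003; V=0.801097+-0.000914+-0.000305=0.7999
k=8 src: inc=-0.000305, refl=-0.000305·-0.333333=0.0001; V=0.800183+-0.000305+0.000102=0.8000
k=9 load: inc=0.000102, refl=0.000102·0.333333=0.0000; V=0.799878+0.000102+0.000034=0.8000

0 0 source 0.6667
1 1 load 0.8889
2 2 source 0.8148
3 3 load 0.7901
4 4 source 0.7984
5 5 load 0.8011
6 6 source 0.8002
7 7 load 0.7999
8 8 source 0.8000
9 9 load 0.8000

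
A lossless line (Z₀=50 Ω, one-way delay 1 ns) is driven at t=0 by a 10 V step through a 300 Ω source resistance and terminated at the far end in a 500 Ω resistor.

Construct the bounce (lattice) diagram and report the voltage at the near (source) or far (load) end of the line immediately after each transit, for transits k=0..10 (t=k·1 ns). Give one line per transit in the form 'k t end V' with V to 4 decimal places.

0 0 source 1.4286
1 1 load 2.5974
2 2 source 3.4323
3 3 load 4.1154
4 4 source 4.6033
5 5 load 5.0025
6 6 source 5.2876
7 7 load 5.5209
8 8 source 5.6876
9 9 load 5.8239
10 10 source 5.9213

Γ_L=0.818182, Γ_S=0.714286; launch V₁=10·50/350=1.428571
k=0 src: V=1.4286
k=1 load: inc=1.428571, refl=1.428571·0.818182=1.1688; V=0.000000+1.428571+1.168831=2.5974
k=2 src: inc=1.168831, refl=1.168831·0.714286=0.8349; V=1.428571+1.168831+0.834879=3.4323
k=3 load: inc=0.834879, refl=0.834879·0.818182=0.6831; V=2.597403+0.834879+0.683083=4.1154
k=4 src: inc=0.683083, refl=0.683083·0.714286=0.4879; V=3.432282+0.683083+0.487917=4.6033
k=5 load: inc=0.487917, refl=0.487917·0.818182=0.3992; V=4.115365+0.487917+0.399204=5.0025
k=6 src: inc=0.399204, refl=0.399204·0.714286=0.2851; V=4.603282+0.399204+0.285146=5.2876
k=7 load: inc=0.285146, refl=0.285146·0.818182=0.2333; V=5.002486+0.285146+0.233301=5.5209
k=8 src: inc=0.233301, refl=0.233301·0.714286=0.1666; V=5.287632+0.233301+0.166644=5.6876
k=9 load: inc=0.166644, refl=0.166644·0.818182=0.1363; V=5.520933+0.166644+0.136345=5.8239
k=10 src: inc=0.136345, refl=0.136345·0.714286=0.0974; V=5.687577+0.136345+0.097389=5.9213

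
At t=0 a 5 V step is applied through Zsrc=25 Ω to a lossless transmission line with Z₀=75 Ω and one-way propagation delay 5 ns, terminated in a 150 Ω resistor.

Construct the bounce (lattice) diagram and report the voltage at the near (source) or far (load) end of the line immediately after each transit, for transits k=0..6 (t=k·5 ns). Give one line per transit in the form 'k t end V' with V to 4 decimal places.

Γ_L=0.333333, Γ_S=-0.500000; launch V₁=5·75/100=3.750000
k=0 src: V=3.7500
k=1 load: inc=3.750000, refl=3.750000·0.333333=1.2500; V=0.000000+3.750000+1.250000=5.0000
k=2 src: inc=1.250000, refl=1.250000·-0.500000=-0.6250; V=3.750000+1.250000+-0.625000=4.3750
k=3 load: inc=-0.625000, refl=-0.625000·0.333333=-0.2083; V=5.000000+-0.625000+-0.208333=4.1667
k=4 src: inc=-0.208333, refl=-0.208333·-0.500000=0.1042; V=4.375000+-0.208333+0.104167=4.2708
k=5 load: inc=0.104167, refl=0.104167·0.333333=0.0347; V=4.166667+0.104167+0.034722=4.3056
k=6 src: inc=0.034722, refl=0.034722·-0.500000=-0.0174; V=4.270833+0.034722+-0.017361=4.2882

0 0 source 3.7500
1 5 load 5.0000
2 10 source 4.3750
3 15 load 4.1667
4 20 source 4.2708
5 25 load 4.3056
6 30 source 4.2882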